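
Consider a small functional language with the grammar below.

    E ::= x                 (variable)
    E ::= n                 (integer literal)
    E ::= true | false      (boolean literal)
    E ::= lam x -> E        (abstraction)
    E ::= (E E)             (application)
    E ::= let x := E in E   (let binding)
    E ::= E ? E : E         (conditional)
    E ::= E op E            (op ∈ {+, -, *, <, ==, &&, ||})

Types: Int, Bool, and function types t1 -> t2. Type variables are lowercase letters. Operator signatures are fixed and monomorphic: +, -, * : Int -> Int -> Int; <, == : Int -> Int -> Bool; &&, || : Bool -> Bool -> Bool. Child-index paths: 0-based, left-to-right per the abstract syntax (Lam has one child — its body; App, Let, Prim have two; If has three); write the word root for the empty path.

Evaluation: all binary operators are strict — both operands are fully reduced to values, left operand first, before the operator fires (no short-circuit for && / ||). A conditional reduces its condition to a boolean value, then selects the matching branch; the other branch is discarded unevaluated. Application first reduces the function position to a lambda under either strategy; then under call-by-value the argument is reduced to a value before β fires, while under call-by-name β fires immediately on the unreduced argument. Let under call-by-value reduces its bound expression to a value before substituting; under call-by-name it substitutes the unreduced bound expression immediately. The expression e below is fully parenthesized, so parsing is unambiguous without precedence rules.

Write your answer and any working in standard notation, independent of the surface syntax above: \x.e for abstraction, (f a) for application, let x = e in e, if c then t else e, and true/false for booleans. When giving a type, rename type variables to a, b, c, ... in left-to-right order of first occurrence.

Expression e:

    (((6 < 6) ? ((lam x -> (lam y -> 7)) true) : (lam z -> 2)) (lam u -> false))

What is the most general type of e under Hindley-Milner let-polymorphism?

Working:
  unify Int ~ Int
  unify Int ~ Int
  unify Bool ~ Bool
\y._ : b -> Int
\x._ : a -> b -> Int
  unify a -> b -> Int ~ Bool -> c
  unify a ~ Bool
  unify b -> Int ~ c
_ _ : b -> Int
\z._ : d -> Int
  unify b -> Int ~ d -> Int
  unify b ~ d
  unify Int ~ Int
\u._ : e -> Bool
  unify d -> Int ~ (e -> Bool) -> f
  unify d ~ e -> Bool
  unify Int ~ f
_ _ : Int

Answer: Int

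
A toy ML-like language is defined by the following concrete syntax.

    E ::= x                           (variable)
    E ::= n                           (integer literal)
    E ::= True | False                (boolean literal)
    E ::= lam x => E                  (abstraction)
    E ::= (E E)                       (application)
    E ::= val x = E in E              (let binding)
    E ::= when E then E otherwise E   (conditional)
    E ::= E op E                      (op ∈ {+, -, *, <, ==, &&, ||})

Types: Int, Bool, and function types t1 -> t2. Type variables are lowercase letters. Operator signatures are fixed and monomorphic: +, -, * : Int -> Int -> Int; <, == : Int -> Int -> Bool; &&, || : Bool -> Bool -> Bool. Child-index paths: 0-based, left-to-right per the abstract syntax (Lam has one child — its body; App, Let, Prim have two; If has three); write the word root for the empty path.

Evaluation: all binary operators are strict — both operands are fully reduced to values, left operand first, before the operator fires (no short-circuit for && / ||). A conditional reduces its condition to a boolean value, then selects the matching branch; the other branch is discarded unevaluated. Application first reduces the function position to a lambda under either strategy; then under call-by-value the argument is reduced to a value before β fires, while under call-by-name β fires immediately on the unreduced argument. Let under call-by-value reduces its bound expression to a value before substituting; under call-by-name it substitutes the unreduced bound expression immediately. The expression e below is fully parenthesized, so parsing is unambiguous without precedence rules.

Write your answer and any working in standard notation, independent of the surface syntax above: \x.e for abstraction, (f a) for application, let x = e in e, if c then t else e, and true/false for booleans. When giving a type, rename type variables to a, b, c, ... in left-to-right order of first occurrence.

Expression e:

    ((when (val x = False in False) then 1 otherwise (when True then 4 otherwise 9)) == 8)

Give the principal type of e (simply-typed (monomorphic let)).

Trace:
let x : Bool
  unify Bool ~ Bool
  unify Bool ~ Bool
  unify Int ~ Int
  unify Int ~ Int
  unify Int ~ Int
  unify Int ~ Int

Answer: Bool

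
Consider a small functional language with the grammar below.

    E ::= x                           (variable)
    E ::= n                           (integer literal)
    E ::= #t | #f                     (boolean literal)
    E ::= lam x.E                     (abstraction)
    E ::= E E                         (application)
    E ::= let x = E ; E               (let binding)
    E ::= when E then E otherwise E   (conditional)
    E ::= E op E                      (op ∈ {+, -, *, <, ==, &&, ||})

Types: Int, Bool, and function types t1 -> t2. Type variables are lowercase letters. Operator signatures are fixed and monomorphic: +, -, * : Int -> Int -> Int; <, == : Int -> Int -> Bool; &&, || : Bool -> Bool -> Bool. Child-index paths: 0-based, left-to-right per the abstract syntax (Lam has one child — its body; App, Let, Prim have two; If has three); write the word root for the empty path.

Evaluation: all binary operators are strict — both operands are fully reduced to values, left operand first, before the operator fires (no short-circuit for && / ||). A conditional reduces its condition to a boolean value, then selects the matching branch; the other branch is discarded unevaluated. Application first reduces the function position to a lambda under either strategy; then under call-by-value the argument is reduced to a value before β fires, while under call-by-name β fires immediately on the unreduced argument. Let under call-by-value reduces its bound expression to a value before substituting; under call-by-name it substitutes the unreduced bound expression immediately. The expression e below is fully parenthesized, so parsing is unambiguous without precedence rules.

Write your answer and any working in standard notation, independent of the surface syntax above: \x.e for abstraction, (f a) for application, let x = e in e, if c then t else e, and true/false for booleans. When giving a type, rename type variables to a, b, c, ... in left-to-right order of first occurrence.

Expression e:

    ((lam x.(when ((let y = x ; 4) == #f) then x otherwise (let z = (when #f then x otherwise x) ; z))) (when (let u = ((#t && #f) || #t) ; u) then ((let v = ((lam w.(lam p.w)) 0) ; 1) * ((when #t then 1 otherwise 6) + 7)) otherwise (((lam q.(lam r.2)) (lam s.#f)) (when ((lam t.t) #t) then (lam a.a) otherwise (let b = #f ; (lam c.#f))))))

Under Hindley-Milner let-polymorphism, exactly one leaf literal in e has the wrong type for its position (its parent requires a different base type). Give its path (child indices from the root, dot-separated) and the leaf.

Answer: 0.0.0.1 : false

Derivation:
x : a
let y : a
  unify Int ~ Int
  unify Bool ~ Int
  FAIL: mismatch Bool ~ Int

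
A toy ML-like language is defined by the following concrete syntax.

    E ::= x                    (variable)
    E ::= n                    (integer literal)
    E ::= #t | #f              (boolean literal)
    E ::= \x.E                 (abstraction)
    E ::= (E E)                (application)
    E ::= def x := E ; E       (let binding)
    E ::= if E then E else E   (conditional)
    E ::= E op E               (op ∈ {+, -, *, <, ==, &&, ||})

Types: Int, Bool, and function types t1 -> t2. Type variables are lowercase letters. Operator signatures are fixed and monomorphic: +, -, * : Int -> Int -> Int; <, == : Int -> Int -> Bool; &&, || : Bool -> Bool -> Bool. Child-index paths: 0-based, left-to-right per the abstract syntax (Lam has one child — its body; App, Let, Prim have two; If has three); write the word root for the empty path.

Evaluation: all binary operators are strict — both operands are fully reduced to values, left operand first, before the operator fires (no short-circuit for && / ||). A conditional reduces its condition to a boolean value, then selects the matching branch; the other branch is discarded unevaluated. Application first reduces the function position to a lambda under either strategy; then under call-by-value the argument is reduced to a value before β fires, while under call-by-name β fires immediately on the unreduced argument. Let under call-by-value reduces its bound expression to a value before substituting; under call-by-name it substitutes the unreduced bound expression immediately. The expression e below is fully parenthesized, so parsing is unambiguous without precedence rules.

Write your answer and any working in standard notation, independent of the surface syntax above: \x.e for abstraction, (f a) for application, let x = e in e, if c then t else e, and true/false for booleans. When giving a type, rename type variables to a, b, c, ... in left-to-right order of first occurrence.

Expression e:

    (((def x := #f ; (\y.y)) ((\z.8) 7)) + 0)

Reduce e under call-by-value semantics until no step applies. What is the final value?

Derivation:
step 0: (((let x = false in (\y.y)) ((\z.8) 7)) + 0)
step 1: [let@0.0] (((\y.y) ((\z.8) 7)) + 0)
step 2: [beta@0.1] (((\y.y) 8) + 0)
step 3: [beta@0] (8 + 0)
step 4: [delta@root] 8

Answer: 8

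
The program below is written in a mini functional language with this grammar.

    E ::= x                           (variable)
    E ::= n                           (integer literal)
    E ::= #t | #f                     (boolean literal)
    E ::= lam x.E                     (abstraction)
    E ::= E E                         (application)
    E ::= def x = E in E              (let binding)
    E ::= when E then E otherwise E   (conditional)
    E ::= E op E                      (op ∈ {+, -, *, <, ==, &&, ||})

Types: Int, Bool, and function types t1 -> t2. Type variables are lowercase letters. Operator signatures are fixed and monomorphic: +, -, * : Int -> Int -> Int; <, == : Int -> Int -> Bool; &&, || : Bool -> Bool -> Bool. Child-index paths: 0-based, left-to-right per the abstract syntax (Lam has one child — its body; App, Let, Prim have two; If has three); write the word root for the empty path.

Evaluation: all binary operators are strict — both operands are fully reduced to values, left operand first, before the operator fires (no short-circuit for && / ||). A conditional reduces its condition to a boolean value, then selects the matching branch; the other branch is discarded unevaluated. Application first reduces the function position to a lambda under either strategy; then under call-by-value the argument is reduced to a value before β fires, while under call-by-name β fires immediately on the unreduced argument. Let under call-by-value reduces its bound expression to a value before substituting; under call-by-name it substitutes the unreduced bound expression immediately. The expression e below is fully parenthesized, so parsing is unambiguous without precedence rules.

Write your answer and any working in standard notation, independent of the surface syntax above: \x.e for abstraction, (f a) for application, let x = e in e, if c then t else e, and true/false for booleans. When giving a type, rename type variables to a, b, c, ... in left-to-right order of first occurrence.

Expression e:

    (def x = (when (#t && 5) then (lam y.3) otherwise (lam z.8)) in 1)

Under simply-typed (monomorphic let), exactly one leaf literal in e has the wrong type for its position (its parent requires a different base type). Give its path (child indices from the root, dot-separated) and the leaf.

Trace:
  unify Bool ~ Bool
  unify Int ~ Bool
  FAIL: mismatch Int ~ Bool

Answer: 0.0.1 : 5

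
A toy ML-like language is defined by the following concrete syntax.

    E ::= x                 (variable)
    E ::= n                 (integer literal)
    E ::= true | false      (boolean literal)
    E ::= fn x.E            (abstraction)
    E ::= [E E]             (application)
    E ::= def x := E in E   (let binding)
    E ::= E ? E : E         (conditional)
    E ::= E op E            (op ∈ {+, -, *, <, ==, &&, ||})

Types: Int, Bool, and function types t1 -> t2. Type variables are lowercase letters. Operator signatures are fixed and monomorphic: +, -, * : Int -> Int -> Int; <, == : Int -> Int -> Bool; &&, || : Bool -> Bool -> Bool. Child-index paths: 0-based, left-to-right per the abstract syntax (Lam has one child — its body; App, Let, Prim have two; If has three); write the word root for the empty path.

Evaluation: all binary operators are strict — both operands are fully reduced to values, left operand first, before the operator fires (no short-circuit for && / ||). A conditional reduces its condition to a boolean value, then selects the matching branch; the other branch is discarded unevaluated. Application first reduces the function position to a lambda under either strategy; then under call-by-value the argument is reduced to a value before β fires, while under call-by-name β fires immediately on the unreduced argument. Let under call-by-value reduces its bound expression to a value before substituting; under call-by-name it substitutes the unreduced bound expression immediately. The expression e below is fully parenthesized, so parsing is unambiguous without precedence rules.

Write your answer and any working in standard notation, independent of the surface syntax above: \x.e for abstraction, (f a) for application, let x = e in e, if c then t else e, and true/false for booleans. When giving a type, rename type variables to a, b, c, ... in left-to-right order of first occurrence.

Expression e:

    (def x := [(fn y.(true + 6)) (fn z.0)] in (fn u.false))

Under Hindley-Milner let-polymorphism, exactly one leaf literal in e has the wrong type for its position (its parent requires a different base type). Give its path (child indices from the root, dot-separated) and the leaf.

Working:
  unify Bool ~ Int
  FAIL: mismatch Bool ~ Int

Answer: 0.0.0.0 : true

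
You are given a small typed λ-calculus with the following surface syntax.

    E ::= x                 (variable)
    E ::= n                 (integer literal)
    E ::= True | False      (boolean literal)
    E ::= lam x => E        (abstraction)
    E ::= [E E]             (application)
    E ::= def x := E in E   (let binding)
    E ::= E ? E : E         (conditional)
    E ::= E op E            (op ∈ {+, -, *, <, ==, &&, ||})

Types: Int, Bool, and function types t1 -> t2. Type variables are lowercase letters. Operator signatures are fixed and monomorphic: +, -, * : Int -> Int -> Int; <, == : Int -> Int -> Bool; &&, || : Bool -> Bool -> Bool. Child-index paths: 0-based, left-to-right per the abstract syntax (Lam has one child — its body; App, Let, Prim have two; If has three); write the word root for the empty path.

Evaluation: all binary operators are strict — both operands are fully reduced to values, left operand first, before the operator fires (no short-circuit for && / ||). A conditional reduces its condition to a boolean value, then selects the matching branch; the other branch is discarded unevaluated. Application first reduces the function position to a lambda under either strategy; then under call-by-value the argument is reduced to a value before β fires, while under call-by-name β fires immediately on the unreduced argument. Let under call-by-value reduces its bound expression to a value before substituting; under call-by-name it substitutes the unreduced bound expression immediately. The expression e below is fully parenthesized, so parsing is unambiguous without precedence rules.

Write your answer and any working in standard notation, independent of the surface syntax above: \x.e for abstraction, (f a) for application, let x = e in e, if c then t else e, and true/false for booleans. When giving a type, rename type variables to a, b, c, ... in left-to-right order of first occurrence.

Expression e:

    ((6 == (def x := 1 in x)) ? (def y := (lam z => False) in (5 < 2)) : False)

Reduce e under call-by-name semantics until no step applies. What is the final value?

Answer: false

Trace:
step 0: (if (6 == (let x = 1 in x)) then (let y = (\z.false) in (5 < 2)) else false)
step 1: [let@0.1] (if (6 == 1) then (let y = (\z.false) in (5 < 2)) else false)
step 2: [delta@0] (if false then (let y = (\z.false) in (5 < 2)) else false)
step 3: [if@root] false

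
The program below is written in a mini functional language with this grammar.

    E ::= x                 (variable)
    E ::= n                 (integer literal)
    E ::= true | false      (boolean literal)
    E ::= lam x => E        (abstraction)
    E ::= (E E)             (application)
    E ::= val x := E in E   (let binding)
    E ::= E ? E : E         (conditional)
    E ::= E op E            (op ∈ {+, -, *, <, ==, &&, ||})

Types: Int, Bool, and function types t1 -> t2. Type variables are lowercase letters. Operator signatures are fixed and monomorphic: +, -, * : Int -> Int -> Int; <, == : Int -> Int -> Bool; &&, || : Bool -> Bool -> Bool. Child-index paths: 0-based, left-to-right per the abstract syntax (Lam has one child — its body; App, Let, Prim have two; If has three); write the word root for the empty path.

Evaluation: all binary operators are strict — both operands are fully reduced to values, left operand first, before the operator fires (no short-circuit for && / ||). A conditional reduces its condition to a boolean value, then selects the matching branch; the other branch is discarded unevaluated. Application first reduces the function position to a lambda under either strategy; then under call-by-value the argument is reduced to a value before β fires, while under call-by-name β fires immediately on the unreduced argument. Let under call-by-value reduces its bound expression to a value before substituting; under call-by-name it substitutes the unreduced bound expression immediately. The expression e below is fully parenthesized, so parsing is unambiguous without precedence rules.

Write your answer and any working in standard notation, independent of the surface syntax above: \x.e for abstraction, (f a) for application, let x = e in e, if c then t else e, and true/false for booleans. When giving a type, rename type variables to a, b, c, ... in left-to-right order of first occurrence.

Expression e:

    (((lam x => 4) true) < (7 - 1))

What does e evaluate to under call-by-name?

Trace:
step 0: (((\x.4) true) < (7 - 1))
step 1: [beta@0] (4 < (7 - 1))
step 2: [delta@1] (4 < 6)
step 3: [delta@root] true

Answer: true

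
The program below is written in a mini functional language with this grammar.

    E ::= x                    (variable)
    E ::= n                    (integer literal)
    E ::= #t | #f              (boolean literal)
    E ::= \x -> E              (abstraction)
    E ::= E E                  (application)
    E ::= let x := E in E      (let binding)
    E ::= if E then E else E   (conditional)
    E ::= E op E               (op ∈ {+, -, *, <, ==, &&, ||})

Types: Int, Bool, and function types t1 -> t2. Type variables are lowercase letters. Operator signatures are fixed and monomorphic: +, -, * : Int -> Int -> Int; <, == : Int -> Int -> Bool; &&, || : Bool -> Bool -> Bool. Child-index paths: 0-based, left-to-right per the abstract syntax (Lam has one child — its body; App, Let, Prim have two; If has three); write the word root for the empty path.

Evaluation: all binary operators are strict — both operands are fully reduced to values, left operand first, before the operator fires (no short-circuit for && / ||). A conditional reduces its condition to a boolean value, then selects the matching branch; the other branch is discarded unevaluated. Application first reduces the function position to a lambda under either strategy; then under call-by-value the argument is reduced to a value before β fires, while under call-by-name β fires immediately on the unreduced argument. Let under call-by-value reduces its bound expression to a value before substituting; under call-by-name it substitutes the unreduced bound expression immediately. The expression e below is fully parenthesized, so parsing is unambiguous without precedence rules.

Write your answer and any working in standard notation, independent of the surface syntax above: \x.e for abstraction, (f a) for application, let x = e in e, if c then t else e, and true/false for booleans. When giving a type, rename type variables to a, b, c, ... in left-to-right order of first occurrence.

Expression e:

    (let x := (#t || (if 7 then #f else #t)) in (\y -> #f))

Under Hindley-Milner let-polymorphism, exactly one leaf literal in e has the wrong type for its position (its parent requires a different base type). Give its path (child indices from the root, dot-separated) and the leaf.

Trace:
  unify Bool ~ Bool
  unify Int ~ Bool
  FAIL: mismatch Int ~ Bool

Answer: 0.1.0 : 7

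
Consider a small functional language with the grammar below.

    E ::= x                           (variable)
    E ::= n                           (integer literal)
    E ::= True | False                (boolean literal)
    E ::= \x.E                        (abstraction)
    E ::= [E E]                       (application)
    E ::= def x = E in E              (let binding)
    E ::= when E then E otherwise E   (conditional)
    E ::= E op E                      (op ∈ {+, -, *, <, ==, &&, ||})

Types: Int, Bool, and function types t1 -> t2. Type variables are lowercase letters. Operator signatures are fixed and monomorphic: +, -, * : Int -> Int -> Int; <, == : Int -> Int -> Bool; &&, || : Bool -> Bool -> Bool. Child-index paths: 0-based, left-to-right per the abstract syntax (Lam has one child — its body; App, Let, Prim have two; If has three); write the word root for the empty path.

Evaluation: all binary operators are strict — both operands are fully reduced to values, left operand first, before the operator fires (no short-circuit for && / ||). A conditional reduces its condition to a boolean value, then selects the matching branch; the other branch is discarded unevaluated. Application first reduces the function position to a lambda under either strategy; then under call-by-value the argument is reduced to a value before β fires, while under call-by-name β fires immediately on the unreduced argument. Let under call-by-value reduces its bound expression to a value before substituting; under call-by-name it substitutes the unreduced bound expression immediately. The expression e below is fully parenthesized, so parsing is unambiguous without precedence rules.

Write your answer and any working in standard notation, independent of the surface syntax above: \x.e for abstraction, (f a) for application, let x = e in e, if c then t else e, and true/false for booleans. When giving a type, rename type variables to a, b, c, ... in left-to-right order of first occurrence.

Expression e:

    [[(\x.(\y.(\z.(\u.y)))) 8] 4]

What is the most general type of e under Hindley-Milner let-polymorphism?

Derivation:
y : b
\u._ : d -> b
\z._ : c -> d -> b
\y._ : b -> c -> d -> b
\x._ : a -> b -> c -> d -> b
  unify a -> b -> c -> d -> b ~ Int -> e
  unify a ~ Int
  unify b -> c -> d -> b ~ e
_ _ : b -> c -> d -> b
  unify b -> c -> d -> b ~ Int -> f
  unify b ~ Int
  unify c -> d -> Int ~ f
_ _ : c -> d -> Int

Answer: a -> b -> Int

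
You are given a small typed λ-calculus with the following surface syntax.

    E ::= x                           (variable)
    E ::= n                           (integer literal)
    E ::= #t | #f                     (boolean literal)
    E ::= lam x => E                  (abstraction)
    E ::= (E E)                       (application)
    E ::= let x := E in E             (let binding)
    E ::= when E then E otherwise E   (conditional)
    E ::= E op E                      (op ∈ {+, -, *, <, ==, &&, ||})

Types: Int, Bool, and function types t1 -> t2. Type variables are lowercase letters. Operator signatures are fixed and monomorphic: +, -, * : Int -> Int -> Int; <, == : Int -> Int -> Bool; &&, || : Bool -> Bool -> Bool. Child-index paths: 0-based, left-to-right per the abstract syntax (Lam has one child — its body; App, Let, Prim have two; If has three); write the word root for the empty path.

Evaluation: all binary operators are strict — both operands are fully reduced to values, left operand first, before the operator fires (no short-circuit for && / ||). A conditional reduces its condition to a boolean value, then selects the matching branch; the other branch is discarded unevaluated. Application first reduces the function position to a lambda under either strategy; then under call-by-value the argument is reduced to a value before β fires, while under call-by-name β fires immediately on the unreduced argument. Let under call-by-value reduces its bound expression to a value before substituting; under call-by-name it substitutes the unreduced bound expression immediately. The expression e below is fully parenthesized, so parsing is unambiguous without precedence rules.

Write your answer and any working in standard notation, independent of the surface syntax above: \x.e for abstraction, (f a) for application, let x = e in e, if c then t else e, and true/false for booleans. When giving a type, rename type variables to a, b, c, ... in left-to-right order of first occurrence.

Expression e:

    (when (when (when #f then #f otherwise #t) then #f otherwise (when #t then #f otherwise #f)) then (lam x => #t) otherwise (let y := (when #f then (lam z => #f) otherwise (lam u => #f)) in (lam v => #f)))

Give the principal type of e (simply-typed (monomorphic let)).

Derivation:
  unify Bool ~ Bool
  unify Bool ~ Bool
  unify Bool ~ Bool
  unify Bool ~ Bool
  unify Bool ~ Bool
  unify Bool ~ Bool
  unify Bool ~ Bool
\x._ : a -> Bool
  unify Bool ~ Bool
\z._ : b -> Bool
\u._ : c -> Bool
  unify b -> Bool ~ c -> Bool
  unify b ~ c
  unify Bool ~ Bool
let y : c -> Bool
\v._ : d -> Bool
  unify a -> Bool ~ d -> Bool
  unify a ~ d
  unify Bool ~ Bool

Answer: a -> Bool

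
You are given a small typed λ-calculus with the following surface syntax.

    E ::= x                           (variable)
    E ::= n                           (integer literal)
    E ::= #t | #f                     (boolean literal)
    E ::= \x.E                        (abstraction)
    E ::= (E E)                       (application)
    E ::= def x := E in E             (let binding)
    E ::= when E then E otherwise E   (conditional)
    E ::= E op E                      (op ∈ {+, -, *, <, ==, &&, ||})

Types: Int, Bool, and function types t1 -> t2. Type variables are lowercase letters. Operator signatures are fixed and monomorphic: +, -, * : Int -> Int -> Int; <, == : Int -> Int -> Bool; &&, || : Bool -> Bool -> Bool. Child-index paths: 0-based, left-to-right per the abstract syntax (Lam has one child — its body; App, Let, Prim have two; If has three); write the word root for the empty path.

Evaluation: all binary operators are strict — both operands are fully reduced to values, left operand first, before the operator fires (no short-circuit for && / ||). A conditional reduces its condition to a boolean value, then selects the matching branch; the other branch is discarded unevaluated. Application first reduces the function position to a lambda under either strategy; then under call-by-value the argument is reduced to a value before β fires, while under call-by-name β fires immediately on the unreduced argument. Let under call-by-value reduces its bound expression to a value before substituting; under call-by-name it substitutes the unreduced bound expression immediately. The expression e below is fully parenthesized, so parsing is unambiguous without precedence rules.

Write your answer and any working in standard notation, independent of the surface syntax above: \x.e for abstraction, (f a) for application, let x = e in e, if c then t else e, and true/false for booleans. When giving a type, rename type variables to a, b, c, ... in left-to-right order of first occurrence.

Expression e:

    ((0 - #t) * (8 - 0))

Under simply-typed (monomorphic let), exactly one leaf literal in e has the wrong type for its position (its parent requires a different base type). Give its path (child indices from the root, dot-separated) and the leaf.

Derivation:
  unify Int ~ Int
  unify Bool ~ Int
  FAIL: mismatch Bool ~ Int

Answer: 0.1 : true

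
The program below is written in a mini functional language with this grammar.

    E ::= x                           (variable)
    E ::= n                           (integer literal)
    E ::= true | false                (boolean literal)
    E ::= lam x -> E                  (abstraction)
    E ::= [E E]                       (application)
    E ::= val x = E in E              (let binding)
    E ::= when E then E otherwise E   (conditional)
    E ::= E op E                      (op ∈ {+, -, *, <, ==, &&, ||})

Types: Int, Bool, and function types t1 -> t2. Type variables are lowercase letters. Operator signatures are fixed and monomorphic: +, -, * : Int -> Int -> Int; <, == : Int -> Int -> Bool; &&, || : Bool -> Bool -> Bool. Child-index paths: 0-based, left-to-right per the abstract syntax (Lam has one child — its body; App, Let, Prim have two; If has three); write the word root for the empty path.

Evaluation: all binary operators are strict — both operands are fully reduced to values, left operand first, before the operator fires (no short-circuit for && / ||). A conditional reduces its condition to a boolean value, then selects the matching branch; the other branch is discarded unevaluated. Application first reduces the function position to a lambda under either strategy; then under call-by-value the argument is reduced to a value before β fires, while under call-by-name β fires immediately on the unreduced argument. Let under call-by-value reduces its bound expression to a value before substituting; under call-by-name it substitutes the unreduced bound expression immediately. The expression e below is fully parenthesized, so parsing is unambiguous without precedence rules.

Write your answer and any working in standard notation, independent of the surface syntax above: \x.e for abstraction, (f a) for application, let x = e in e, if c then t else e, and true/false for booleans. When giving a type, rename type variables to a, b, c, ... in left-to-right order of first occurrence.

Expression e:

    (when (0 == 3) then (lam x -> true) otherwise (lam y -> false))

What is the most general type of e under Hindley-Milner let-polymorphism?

Answer: a -> Bool

Derivation:
  unify Int ~ Int
  unify Int ~ Int
  unify Bool ~ Bool
\x._ : a -> Bool
\y._ : b -> Bool
  unify a -> Bool ~ b -> Bool
  unify a ~ b
  unify Bool ~ Bool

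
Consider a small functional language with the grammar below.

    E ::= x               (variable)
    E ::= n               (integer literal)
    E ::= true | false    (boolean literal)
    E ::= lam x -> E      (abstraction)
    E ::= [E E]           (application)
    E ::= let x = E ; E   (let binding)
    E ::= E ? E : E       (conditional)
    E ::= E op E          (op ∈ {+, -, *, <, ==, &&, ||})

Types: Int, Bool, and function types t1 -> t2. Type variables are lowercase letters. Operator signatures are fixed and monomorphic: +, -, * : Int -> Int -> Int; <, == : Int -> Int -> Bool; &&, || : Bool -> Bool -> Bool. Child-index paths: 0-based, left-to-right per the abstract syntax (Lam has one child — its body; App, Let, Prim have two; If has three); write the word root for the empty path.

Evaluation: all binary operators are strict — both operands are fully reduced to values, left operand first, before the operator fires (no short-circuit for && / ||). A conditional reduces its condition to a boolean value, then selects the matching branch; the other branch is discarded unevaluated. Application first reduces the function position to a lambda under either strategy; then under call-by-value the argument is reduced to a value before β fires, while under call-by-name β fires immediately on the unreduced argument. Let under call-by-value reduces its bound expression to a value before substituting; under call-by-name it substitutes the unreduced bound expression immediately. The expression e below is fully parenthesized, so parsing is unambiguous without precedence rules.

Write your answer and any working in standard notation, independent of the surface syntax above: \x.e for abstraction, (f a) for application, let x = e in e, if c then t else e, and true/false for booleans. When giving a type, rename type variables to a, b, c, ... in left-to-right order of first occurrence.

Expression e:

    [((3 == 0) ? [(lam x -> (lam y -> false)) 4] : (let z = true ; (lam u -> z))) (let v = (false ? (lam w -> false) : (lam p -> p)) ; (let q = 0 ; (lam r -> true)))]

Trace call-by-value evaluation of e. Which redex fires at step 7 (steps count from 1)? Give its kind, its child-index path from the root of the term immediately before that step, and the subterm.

Working:
step 0: ((if (3 == 0) then ((\x.(\y.false)) 4) else (let z = true in (\u.z))) (let v = (if false then (\w.false) else (\p.p)) in (let q = 0 in (\r.true))))
step 1: [delta@0.0] ((if false then ((\x.(\y.false)) 4) else (let z = true in (\u.z))) (let v = (if false then (\w.false) else (\p.p)) in (let q = 0 in (\r.true))))
step 2: [if@0] ((let z = true in (\u.z)) (let v = (if false then (\w.false) else (\p.p)) in (let q = 0 in (\r.true))))
step 3: [let@0] ((\u.true) (let v = (if false then (\w.false) else (\p.p)) in (let q = 0 in (\r.true))))
step 4: [if@1.0] ((\u.true) (let v = (\p.p) in (let q = 0 in (\r.true))))
step 5: [let@1] ((\u.true) (let q = 0 in (\r.true)))
step 6: [let@1] ((\u.true) (\r.true))
step 7: [beta@root] true

Answer: beta at root : ((\u.true) (\r.true))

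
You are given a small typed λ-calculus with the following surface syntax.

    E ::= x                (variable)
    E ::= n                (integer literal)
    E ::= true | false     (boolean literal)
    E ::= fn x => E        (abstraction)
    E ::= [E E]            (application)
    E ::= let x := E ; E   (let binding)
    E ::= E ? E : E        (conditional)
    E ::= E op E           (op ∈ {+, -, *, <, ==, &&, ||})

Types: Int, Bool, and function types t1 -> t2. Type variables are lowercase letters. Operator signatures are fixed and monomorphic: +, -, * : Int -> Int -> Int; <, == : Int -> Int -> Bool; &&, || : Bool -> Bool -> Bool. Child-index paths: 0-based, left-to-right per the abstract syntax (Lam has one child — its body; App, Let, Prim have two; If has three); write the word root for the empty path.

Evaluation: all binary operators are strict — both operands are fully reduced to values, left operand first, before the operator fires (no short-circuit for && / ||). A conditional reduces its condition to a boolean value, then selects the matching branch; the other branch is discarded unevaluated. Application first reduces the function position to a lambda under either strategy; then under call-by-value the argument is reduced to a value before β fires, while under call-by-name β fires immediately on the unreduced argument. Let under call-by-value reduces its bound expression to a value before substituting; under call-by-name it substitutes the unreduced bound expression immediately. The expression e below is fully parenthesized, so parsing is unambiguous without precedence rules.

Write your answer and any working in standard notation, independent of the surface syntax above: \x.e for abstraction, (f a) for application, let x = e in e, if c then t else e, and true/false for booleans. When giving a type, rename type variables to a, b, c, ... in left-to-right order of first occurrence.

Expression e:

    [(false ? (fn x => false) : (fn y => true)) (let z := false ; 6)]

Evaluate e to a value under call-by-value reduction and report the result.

Working:
step 0: ((if false then (\x.false) else (\y.true)) (let z = false in 6))
step 1: [if@0] ((\y.true) (let z = false in 6))
step 2: [let@1] ((\y.true) 6)
step 3: [beta@root] true

Answer: true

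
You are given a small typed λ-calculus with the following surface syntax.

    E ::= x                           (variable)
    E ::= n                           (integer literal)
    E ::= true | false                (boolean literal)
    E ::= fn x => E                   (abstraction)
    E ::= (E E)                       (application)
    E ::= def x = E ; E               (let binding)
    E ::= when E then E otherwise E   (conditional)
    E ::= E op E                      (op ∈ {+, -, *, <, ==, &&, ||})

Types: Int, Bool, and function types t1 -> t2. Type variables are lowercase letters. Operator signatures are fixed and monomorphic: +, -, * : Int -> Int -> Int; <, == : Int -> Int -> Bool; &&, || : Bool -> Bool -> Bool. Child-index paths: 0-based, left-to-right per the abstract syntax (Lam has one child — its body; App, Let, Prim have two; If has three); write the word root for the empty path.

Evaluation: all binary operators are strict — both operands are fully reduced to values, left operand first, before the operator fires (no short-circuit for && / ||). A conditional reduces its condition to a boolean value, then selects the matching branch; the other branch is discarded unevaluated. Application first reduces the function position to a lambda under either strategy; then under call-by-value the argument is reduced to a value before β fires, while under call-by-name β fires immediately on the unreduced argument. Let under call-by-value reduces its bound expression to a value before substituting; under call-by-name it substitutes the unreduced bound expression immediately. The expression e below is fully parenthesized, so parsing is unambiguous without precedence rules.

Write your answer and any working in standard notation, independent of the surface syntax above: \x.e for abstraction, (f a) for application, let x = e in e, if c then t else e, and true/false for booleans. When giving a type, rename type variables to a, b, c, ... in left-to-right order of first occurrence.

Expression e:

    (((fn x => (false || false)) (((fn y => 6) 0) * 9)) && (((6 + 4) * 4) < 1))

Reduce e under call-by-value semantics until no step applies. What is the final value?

Derivation:
step 0: (((\x.(false || false)) (((\y.6) 0) * 9)) && (((6 + 4) * 4) < 1))
step 1: [beta@0.1.0] (((\x.(false || false)) (6 * 9)) && (((6 + 4) * 4) < 1))
step 2: [delta@0.1] (((\x.(false || false)) 54) && (((6 + 4) * 4) < 1))
step 3: [beta@0] ((false || false) && (((6 + 4) * 4) < 1))
step 4: [delta@0] (false && (((6 + 4) * 4) < 1))
step 5: [delta@1.0.0] (false && ((10 * 4) < 1))
step 6: [delta@1.0] (false && (40 < 1))
step 7: [delta@1] (false && false)
step 8: [delta@root] false

Answer: false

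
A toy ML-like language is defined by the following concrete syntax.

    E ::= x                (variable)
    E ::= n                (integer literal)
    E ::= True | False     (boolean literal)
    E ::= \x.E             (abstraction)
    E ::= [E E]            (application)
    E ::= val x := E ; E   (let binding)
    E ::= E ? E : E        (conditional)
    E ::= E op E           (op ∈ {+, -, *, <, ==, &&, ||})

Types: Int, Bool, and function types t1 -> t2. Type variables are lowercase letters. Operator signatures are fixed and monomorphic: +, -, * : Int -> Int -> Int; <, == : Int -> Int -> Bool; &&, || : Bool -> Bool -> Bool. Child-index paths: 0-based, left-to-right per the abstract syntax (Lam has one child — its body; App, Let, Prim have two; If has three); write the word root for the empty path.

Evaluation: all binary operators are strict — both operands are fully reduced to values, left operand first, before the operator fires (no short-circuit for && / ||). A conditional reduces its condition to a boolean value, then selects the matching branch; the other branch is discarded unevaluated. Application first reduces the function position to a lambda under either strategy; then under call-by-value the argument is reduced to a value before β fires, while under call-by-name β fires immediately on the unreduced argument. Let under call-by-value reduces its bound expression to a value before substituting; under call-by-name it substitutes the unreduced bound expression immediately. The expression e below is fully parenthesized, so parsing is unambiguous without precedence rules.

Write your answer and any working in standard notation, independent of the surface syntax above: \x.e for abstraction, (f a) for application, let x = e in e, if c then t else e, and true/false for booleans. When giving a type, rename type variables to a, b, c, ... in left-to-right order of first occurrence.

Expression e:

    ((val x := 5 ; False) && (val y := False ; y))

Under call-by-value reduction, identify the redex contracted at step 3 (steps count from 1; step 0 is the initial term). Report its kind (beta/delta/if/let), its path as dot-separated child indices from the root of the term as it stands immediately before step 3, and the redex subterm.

Trace:
step 0: ((let x = 5 in false) && (let y = false in y))
step 1: [let@0] (false && (let y = false in y))
step 2: [let@1] (false && false)
step 3: [delta@root] false

Answer: delta at root : (false && false)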